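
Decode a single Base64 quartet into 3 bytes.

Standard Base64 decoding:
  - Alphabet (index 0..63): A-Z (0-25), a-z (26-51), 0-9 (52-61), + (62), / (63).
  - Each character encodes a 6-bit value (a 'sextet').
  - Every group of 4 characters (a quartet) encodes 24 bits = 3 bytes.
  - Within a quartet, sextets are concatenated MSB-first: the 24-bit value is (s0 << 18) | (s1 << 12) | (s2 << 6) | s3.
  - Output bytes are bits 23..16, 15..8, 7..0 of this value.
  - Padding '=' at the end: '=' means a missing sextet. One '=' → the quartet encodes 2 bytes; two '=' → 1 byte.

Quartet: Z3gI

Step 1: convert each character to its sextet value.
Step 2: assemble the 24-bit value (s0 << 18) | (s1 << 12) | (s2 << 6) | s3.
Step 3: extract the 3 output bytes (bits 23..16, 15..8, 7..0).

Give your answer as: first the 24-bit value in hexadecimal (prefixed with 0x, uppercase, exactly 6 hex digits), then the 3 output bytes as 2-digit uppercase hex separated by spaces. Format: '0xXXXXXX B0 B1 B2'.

Answer: 0x677808 67 78 08

Derivation:
Sextets: Z=25, 3=55, g=32, I=8
24-bit: (25<<18) | (55<<12) | (32<<6) | 8
      = 0x640000 | 0x037000 | 0x000800 | 0x000008
      = 0x677808
Bytes: (v>>16)&0xFF=67, (v>>8)&0xFF=78, v&0xFF=08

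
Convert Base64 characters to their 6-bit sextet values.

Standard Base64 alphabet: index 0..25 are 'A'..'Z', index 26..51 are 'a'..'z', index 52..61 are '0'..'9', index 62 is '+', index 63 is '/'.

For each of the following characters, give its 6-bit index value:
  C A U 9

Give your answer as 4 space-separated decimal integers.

'C': A..Z range, ord('C') − ord('A') = 2
'A': A..Z range, ord('A') − ord('A') = 0
'U': A..Z range, ord('U') − ord('A') = 20
'9': 0..9 range, 52 + ord('9') − ord('0') = 61

Answer: 2 0 20 61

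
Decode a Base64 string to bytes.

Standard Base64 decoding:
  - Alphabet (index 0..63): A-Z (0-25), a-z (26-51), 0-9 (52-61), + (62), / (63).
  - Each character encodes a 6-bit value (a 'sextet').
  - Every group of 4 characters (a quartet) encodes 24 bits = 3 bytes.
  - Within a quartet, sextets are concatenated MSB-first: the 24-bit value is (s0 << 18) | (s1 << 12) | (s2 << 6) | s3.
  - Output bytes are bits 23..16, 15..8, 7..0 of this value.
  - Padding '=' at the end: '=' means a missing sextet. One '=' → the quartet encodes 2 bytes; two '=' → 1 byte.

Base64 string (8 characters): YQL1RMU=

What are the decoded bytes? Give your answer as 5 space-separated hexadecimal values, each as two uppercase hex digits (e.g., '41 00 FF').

After char 0 ('Y'=24): chars_in_quartet=1 acc=0x18 bytes_emitted=0
After char 1 ('Q'=16): chars_in_quartet=2 acc=0x610 bytes_emitted=0
After char 2 ('L'=11): chars_in_quartet=3 acc=0x1840B bytes_emitted=0
After char 3 ('1'=53): chars_in_quartet=4 acc=0x6102F5 -> emit 61 02 F5, reset; bytes_emitted=3
After char 4 ('R'=17): chars_in_quartet=1 acc=0x11 bytes_emitted=3
After char 5 ('M'=12): chars_in_quartet=2 acc=0x44C bytes_emitted=3
After char 6 ('U'=20): chars_in_quartet=3 acc=0x11314 bytes_emitted=3
Padding '=': partial quartet acc=0x11314 -> emit 44 C5; bytes_emitted=5

Answer: 61 02 F5 44 C5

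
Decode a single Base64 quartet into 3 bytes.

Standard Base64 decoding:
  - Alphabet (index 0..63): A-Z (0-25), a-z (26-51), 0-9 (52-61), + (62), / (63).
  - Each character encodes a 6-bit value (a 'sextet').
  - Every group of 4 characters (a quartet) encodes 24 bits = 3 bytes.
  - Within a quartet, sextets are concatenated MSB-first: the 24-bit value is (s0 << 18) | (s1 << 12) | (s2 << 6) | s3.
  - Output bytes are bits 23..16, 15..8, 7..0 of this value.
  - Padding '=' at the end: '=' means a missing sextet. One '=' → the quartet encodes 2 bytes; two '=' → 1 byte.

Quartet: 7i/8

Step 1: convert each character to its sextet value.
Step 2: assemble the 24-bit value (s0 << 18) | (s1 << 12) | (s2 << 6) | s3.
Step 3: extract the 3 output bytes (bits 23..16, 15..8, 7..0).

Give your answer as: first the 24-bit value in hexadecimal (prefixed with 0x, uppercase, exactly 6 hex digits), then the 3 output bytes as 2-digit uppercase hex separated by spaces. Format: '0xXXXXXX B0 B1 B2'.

Answer: 0xEE2FFC EE 2F FC

Derivation:
Sextets: 7=59, i=34, /=63, 8=60
24-bit: (59<<18) | (34<<12) | (63<<6) | 60
      = 0xEC0000 | 0x022000 | 0x000FC0 | 0x00003C
      = 0xEE2FFC
Bytes: (v>>16)&0xFF=EE, (v>>8)&0xFF=2F, v&0xFF=FC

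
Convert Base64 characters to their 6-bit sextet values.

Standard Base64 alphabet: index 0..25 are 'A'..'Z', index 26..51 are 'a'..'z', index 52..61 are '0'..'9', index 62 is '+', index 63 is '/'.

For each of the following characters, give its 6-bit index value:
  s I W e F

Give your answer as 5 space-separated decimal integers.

's': a..z range, 26 + ord('s') − ord('a') = 44
'I': A..Z range, ord('I') − ord('A') = 8
'W': A..Z range, ord('W') − ord('A') = 22
'e': a..z range, 26 + ord('e') − ord('a') = 30
'F': A..Z range, ord('F') − ord('A') = 5

Answer: 44 8 22 30 5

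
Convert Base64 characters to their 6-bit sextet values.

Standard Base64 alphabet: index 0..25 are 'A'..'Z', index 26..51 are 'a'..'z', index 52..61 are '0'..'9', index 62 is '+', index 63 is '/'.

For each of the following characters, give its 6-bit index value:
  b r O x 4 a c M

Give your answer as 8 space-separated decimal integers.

Answer: 27 43 14 49 56 26 28 12

Derivation:
'b': a..z range, 26 + ord('b') − ord('a') = 27
'r': a..z range, 26 + ord('r') − ord('a') = 43
'O': A..Z range, ord('O') − ord('A') = 14
'x': a..z range, 26 + ord('x') − ord('a') = 49
'4': 0..9 range, 52 + ord('4') − ord('0') = 56
'a': a..z range, 26 + ord('a') − ord('a') = 26
'c': a..z range, 26 + ord('c') − ord('a') = 28
'M': A..Z range, ord('M') − ord('A') = 12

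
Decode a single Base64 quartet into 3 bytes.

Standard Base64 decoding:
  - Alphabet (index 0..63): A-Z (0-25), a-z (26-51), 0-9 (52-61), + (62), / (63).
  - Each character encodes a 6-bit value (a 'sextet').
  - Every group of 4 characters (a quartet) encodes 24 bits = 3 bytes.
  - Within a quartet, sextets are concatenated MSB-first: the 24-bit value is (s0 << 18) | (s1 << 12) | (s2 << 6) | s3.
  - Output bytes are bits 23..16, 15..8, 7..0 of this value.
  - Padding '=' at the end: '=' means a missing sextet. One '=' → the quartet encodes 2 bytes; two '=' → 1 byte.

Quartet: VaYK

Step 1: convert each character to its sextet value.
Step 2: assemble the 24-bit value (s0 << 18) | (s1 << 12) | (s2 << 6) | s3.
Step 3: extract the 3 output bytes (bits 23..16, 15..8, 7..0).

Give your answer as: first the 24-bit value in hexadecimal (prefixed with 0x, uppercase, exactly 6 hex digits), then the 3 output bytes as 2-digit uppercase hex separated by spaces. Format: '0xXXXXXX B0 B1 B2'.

Sextets: V=21, a=26, Y=24, K=10
24-bit: (21<<18) | (26<<12) | (24<<6) | 10
      = 0x540000 | 0x01A000 | 0x000600 | 0x00000A
      = 0x55A60A
Bytes: (v>>16)&0xFF=55, (v>>8)&0xFF=A6, v&0xFF=0A

Answer: 0x55A60A 55 A6 0A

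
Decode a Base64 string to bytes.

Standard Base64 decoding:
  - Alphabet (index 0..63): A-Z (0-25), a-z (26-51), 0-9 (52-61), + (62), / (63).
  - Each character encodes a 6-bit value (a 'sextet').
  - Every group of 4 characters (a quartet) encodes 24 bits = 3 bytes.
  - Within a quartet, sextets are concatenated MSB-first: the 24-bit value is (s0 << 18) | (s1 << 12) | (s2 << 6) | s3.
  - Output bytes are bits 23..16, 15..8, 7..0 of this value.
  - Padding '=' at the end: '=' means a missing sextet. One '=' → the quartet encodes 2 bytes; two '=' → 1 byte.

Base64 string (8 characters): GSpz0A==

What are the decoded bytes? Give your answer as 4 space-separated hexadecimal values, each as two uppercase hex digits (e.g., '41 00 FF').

Answer: 19 2A 73 D0

Derivation:
After char 0 ('G'=6): chars_in_quartet=1 acc=0x6 bytes_emitted=0
After char 1 ('S'=18): chars_in_quartet=2 acc=0x192 bytes_emitted=0
After char 2 ('p'=41): chars_in_quartet=3 acc=0x64A9 bytes_emitted=0
After char 3 ('z'=51): chars_in_quartet=4 acc=0x192A73 -> emit 19 2A 73, reset; bytes_emitted=3
After char 4 ('0'=52): chars_in_quartet=1 acc=0x34 bytes_emitted=3
After char 5 ('A'=0): chars_in_quartet=2 acc=0xD00 bytes_emitted=3
Padding '==': partial quartet acc=0xD00 -> emit D0; bytes_emitted=4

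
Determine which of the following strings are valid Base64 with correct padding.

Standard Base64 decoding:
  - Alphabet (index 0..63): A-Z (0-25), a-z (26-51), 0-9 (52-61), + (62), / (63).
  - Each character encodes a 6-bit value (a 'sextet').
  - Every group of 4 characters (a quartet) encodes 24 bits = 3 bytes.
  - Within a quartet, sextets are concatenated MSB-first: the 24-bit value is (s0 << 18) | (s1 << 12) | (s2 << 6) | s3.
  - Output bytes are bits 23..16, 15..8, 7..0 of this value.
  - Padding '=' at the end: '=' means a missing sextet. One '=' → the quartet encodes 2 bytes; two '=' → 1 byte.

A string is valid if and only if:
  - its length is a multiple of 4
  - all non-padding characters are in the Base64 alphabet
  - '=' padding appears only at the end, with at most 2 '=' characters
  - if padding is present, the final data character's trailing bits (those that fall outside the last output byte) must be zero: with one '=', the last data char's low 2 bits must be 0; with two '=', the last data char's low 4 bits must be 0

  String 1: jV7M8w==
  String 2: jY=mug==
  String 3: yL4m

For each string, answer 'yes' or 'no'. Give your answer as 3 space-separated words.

Answer: yes no yes

Derivation:
String 1: 'jV7M8w==' → valid
String 2: 'jY=mug==' → invalid (bad char(s): ['=']; '=' in middle)
String 3: 'yL4m' → valid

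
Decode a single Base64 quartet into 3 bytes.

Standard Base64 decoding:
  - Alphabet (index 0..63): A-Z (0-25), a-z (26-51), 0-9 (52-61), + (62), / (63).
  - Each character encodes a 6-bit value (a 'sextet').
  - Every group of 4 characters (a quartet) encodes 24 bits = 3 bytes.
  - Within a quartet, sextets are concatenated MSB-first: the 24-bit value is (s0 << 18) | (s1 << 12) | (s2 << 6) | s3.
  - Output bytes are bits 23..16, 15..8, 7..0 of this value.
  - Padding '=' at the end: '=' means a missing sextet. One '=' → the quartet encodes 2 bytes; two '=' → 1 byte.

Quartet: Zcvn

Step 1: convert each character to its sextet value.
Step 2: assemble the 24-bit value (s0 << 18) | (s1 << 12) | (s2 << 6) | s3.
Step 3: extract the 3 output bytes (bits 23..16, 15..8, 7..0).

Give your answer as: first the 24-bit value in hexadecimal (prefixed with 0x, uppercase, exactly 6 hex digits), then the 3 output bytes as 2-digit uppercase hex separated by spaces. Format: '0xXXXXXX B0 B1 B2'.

Answer: 0x65CBE7 65 CB E7

Derivation:
Sextets: Z=25, c=28, v=47, n=39
24-bit: (25<<18) | (28<<12) | (47<<6) | 39
      = 0x640000 | 0x01C000 | 0x000BC0 | 0x000027
      = 0x65CBE7
Bytes: (v>>16)&0xFF=65, (v>>8)&0xFF=CB, v&0xFF=E7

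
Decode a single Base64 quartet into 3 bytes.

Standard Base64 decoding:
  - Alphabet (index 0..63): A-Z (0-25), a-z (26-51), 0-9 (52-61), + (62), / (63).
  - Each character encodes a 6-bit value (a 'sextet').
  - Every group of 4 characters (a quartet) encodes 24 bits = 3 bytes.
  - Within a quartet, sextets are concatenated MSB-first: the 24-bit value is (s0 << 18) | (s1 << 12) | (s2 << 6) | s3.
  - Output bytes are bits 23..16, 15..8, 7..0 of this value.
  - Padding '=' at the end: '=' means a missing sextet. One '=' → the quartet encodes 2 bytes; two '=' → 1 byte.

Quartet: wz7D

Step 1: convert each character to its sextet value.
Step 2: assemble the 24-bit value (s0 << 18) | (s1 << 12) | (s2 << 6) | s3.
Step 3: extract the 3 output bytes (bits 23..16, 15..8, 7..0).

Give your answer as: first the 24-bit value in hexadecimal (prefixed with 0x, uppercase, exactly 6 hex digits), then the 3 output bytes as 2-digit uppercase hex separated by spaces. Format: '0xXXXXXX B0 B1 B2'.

Answer: 0xC33EC3 C3 3E C3

Derivation:
Sextets: w=48, z=51, 7=59, D=3
24-bit: (48<<18) | (51<<12) | (59<<6) | 3
      = 0xC00000 | 0x033000 | 0x000EC0 | 0x000003
      = 0xC33EC3
Bytes: (v>>16)&0xFF=C3, (v>>8)&0xFF=3E, v&0xFF=C3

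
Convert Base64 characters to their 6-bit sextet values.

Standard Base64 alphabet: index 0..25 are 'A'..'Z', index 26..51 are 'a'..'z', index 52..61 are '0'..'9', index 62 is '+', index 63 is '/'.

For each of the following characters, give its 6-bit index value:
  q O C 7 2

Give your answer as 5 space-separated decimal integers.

'q': a..z range, 26 + ord('q') − ord('a') = 42
'O': A..Z range, ord('O') − ord('A') = 14
'C': A..Z range, ord('C') − ord('A') = 2
'7': 0..9 range, 52 + ord('7') − ord('0') = 59
'2': 0..9 range, 52 + ord('2') − ord('0') = 54

Answer: 42 14 2 59 54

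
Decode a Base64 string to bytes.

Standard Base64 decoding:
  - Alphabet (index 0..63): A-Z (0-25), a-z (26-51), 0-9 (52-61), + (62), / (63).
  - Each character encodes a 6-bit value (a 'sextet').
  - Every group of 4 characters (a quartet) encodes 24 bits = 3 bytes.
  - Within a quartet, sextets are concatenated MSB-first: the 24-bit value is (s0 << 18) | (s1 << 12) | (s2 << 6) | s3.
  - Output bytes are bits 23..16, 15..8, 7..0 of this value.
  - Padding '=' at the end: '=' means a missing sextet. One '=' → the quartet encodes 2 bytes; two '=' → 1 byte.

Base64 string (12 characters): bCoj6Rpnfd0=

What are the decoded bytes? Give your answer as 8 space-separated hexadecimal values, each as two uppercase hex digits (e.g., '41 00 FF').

Answer: 6C 2A 23 E9 1A 67 7D DD

Derivation:
After char 0 ('b'=27): chars_in_quartet=1 acc=0x1B bytes_emitted=0
After char 1 ('C'=2): chars_in_quartet=2 acc=0x6C2 bytes_emitted=0
After char 2 ('o'=40): chars_in_quartet=3 acc=0x1B0A8 bytes_emitted=0
After char 3 ('j'=35): chars_in_quartet=4 acc=0x6C2A23 -> emit 6C 2A 23, reset; bytes_emitted=3
After char 4 ('6'=58): chars_in_quartet=1 acc=0x3A bytes_emitted=3
After char 5 ('R'=17): chars_in_quartet=2 acc=0xE91 bytes_emitted=3
After char 6 ('p'=41): chars_in_quartet=3 acc=0x3A469 bytes_emitted=3
After char 7 ('n'=39): chars_in_quartet=4 acc=0xE91A67 -> emit E9 1A 67, reset; bytes_emitted=6
After char 8 ('f'=31): chars_in_quartet=1 acc=0x1F bytes_emitted=6
After char 9 ('d'=29): chars_in_quartet=2 acc=0x7DD bytes_emitted=6
After char 10 ('0'=52): chars_in_quartet=3 acc=0x1F774 bytes_emitted=6
Padding '=': partial quartet acc=0x1F774 -> emit 7D DD; bytes_emitted=8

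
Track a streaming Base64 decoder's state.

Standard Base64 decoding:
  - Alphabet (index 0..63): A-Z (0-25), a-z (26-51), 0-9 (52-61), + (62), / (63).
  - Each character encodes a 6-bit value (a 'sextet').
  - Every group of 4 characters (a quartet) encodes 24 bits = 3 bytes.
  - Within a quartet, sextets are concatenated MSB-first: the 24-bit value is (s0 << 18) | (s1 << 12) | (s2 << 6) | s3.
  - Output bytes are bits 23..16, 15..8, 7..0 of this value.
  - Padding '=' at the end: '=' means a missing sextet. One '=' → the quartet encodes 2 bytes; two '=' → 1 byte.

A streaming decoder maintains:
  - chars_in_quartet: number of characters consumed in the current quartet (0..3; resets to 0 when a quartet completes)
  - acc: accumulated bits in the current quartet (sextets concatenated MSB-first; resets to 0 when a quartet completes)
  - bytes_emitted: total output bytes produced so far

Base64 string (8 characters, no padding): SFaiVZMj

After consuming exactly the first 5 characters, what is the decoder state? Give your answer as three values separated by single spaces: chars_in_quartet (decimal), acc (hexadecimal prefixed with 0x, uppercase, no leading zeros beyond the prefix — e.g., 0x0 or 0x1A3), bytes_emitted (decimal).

After char 0 ('S'=18): chars_in_quartet=1 acc=0x12 bytes_emitted=0
After char 1 ('F'=5): chars_in_quartet=2 acc=0x485 bytes_emitted=0
After char 2 ('a'=26): chars_in_quartet=3 acc=0x1215A bytes_emitted=0
After char 3 ('i'=34): chars_in_quartet=4 acc=0x4856A2 -> emit 48 56 A2, reset; bytes_emitted=3
After char 4 ('V'=21): chars_in_quartet=1 acc=0x15 bytes_emitted=3

Answer: 1 0x15 3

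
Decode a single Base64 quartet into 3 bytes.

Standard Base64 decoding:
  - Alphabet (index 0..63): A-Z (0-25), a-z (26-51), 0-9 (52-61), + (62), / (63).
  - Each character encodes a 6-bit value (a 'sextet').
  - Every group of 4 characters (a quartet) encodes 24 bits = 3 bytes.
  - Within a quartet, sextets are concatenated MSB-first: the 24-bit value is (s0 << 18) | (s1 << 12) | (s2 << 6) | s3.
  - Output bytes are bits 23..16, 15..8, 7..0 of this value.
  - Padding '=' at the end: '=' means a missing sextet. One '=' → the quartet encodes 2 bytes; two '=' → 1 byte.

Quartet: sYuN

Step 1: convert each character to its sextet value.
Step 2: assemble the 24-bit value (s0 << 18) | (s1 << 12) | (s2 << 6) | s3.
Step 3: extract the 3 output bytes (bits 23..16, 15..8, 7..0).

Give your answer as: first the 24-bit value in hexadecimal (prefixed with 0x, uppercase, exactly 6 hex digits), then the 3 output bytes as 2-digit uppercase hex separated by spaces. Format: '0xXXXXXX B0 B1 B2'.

Answer: 0xB18B8D B1 8B 8D

Derivation:
Sextets: s=44, Y=24, u=46, N=13
24-bit: (44<<18) | (24<<12) | (46<<6) | 13
      = 0xB00000 | 0x018000 | 0x000B80 | 0x00000D
      = 0xB18B8D
Bytes: (v>>16)&0xFF=B1, (v>>8)&0xFF=8B, v&0xFF=8D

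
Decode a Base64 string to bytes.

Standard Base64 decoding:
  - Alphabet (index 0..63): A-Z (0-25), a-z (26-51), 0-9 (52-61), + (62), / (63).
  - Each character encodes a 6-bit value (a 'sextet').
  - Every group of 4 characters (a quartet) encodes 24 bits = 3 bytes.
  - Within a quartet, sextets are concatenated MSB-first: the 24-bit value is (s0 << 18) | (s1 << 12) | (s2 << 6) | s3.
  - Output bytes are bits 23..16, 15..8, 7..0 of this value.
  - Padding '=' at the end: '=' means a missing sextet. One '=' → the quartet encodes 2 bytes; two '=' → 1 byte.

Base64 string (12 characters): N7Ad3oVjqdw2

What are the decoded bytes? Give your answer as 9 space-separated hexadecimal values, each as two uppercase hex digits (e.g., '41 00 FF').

Answer: 37 B0 1D DE 85 63 A9 DC 36

Derivation:
After char 0 ('N'=13): chars_in_quartet=1 acc=0xD bytes_emitted=0
After char 1 ('7'=59): chars_in_quartet=2 acc=0x37B bytes_emitted=0
After char 2 ('A'=0): chars_in_quartet=3 acc=0xDEC0 bytes_emitted=0
After char 3 ('d'=29): chars_in_quartet=4 acc=0x37B01D -> emit 37 B0 1D, reset; bytes_emitted=3
After char 4 ('3'=55): chars_in_quartet=1 acc=0x37 bytes_emitted=3
After char 5 ('o'=40): chars_in_quartet=2 acc=0xDE8 bytes_emitted=3
After char 6 ('V'=21): chars_in_quartet=3 acc=0x37A15 bytes_emitted=3
After char 7 ('j'=35): chars_in_quartet=4 acc=0xDE8563 -> emit DE 85 63, reset; bytes_emitted=6
After char 8 ('q'=42): chars_in_quartet=1 acc=0x2A bytes_emitted=6
After char 9 ('d'=29): chars_in_quartet=2 acc=0xA9D bytes_emitted=6
After char 10 ('w'=48): chars_in_quartet=3 acc=0x2A770 bytes_emitted=6
After char 11 ('2'=54): chars_in_quartet=4 acc=0xA9DC36 -> emit A9 DC 36, reset; bytes_emitted=9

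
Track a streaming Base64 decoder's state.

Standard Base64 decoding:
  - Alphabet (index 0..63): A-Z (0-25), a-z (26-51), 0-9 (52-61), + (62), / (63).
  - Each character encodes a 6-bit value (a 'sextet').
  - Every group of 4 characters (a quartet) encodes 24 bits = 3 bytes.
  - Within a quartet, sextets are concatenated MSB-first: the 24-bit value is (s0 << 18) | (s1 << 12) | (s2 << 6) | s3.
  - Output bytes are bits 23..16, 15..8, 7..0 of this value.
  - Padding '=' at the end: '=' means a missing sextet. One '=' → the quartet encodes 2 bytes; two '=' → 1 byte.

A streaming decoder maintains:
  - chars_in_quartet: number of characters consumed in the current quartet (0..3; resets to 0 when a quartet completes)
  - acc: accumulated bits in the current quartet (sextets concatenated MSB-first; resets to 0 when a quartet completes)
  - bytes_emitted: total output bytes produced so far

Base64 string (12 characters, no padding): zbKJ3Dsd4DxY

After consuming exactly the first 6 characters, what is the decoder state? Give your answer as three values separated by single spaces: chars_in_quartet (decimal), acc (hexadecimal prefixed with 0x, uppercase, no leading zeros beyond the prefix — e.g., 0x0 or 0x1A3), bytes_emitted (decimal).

After char 0 ('z'=51): chars_in_quartet=1 acc=0x33 bytes_emitted=0
After char 1 ('b'=27): chars_in_quartet=2 acc=0xCDB bytes_emitted=0
After char 2 ('K'=10): chars_in_quartet=3 acc=0x336CA bytes_emitted=0
After char 3 ('J'=9): chars_in_quartet=4 acc=0xCDB289 -> emit CD B2 89, reset; bytes_emitted=3
After char 4 ('3'=55): chars_in_quartet=1 acc=0x37 bytes_emitted=3
After char 5 ('D'=3): chars_in_quartet=2 acc=0xDC3 bytes_emitted=3

Answer: 2 0xDC3 3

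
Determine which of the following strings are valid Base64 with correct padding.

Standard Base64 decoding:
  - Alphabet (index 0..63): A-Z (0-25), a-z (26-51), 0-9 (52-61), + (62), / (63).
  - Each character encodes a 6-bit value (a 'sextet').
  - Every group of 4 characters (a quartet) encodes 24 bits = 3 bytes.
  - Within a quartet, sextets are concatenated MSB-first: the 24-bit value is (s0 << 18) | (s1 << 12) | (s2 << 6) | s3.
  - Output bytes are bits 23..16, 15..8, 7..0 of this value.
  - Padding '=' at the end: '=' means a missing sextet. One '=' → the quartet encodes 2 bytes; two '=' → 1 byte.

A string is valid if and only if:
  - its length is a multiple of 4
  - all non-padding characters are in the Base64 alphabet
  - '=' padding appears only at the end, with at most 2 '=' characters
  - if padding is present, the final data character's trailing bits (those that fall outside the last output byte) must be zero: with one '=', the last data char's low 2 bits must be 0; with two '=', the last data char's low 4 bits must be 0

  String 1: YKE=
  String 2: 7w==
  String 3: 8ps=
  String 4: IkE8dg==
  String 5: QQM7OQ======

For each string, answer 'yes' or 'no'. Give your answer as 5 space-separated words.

Answer: yes yes yes yes no

Derivation:
String 1: 'YKE=' → valid
String 2: '7w==' → valid
String 3: '8ps=' → valid
String 4: 'IkE8dg==' → valid
String 5: 'QQM7OQ======' → invalid (6 pad chars (max 2))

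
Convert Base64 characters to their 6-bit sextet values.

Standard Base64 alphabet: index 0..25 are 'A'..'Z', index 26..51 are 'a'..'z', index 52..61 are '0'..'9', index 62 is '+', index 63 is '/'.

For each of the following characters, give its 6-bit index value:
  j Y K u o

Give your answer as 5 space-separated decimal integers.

'j': a..z range, 26 + ord('j') − ord('a') = 35
'Y': A..Z range, ord('Y') − ord('A') = 24
'K': A..Z range, ord('K') − ord('A') = 10
'u': a..z range, 26 + ord('u') − ord('a') = 46
'o': a..z range, 26 + ord('o') − ord('a') = 40

Answer: 35 24 10 46 40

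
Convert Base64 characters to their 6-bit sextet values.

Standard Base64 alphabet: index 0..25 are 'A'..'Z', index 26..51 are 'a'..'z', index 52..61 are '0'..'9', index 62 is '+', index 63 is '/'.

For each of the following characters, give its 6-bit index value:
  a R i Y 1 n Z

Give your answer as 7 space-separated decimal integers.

Answer: 26 17 34 24 53 39 25

Derivation:
'a': a..z range, 26 + ord('a') − ord('a') = 26
'R': A..Z range, ord('R') − ord('A') = 17
'i': a..z range, 26 + ord('i') − ord('a') = 34
'Y': A..Z range, ord('Y') − ord('A') = 24
'1': 0..9 range, 52 + ord('1') − ord('0') = 53
'n': a..z range, 26 + ord('n') − ord('a') = 39
'Z': A..Z range, ord('Z') − ord('A') = 25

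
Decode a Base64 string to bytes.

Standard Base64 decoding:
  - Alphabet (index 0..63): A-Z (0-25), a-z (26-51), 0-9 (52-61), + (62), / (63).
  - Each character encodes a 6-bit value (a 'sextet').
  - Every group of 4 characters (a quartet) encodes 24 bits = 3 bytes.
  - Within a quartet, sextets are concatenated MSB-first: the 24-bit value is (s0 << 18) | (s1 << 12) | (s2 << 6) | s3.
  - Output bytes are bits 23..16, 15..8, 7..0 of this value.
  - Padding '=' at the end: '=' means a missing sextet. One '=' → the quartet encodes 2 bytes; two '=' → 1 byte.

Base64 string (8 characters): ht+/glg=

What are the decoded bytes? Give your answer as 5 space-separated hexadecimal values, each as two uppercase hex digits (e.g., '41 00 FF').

After char 0 ('h'=33): chars_in_quartet=1 acc=0x21 bytes_emitted=0
After char 1 ('t'=45): chars_in_quartet=2 acc=0x86D bytes_emitted=0
After char 2 ('+'=62): chars_in_quartet=3 acc=0x21B7E bytes_emitted=0
After char 3 ('/'=63): chars_in_quartet=4 acc=0x86DFBF -> emit 86 DF BF, reset; bytes_emitted=3
After char 4 ('g'=32): chars_in_quartet=1 acc=0x20 bytes_emitted=3
After char 5 ('l'=37): chars_in_quartet=2 acc=0x825 bytes_emitted=3
After char 6 ('g'=32): chars_in_quartet=3 acc=0x20960 bytes_emitted=3
Padding '=': partial quartet acc=0x20960 -> emit 82 58; bytes_emitted=5

Answer: 86 DF BF 82 58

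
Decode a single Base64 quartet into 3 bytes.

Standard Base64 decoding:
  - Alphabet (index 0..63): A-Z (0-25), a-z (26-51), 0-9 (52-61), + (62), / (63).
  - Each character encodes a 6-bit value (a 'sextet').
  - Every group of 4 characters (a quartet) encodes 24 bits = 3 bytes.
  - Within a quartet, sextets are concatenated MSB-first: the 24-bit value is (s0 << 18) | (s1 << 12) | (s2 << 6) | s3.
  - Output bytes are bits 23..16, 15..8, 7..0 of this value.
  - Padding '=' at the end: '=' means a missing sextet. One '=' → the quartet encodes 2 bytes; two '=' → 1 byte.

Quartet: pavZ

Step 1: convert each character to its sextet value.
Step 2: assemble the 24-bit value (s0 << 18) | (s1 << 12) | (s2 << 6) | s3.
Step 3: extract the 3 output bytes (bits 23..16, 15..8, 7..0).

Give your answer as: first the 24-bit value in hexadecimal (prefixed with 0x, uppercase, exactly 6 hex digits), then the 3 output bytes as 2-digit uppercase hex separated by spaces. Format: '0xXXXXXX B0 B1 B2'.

Answer: 0xA5ABD9 A5 AB D9

Derivation:
Sextets: p=41, a=26, v=47, Z=25
24-bit: (41<<18) | (26<<12) | (47<<6) | 25
      = 0xA40000 | 0x01A000 | 0x000BC0 | 0x000019
      = 0xA5ABD9
Bytes: (v>>16)&0xFF=A5, (v>>8)&0xFF=AB, v&0xFF=D9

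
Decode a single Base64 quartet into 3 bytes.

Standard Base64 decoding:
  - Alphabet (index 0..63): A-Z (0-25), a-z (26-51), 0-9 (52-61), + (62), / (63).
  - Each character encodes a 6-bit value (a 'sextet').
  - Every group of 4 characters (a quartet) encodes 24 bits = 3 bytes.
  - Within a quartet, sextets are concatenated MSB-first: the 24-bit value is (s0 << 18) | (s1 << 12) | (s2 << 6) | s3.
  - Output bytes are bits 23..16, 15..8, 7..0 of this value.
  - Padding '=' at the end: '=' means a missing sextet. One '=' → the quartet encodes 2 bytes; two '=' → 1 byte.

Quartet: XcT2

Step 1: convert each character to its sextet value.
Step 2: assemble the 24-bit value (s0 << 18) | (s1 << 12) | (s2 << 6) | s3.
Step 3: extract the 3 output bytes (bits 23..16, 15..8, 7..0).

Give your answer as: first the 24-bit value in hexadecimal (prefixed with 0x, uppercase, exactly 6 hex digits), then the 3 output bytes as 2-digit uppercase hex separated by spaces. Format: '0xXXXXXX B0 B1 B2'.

Sextets: X=23, c=28, T=19, 2=54
24-bit: (23<<18) | (28<<12) | (19<<6) | 54
      = 0x5C0000 | 0x01C000 | 0x0004C0 | 0x000036
      = 0x5DC4F6
Bytes: (v>>16)&0xFF=5D, (v>>8)&0xFF=C4, v&0xFF=F6

Answer: 0x5DC4F6 5D C4 F6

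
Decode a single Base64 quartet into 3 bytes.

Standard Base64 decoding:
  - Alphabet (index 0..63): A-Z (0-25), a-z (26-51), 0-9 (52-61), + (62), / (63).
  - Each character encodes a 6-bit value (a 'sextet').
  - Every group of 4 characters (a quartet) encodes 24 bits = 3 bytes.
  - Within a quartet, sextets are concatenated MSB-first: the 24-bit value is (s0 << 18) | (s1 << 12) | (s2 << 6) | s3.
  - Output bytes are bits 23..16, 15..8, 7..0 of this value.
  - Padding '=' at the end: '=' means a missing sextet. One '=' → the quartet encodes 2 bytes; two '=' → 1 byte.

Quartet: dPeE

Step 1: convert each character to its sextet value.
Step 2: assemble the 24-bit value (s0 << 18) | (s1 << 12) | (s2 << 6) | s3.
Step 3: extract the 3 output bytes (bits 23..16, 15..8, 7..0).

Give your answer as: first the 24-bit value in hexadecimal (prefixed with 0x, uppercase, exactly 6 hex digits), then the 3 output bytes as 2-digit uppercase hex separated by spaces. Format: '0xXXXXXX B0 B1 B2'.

Sextets: d=29, P=15, e=30, E=4
24-bit: (29<<18) | (15<<12) | (30<<6) | 4
      = 0x740000 | 0x00F000 | 0x000780 | 0x000004
      = 0x74F784
Bytes: (v>>16)&0xFF=74, (v>>8)&0xFF=F7, v&0xFF=84

Answer: 0x74F784 74 F7 84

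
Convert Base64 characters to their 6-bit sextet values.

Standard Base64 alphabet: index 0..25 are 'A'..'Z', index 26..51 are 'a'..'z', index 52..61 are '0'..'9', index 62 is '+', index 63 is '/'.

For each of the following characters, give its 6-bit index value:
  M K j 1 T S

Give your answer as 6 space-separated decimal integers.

Answer: 12 10 35 53 19 18

Derivation:
'M': A..Z range, ord('M') − ord('A') = 12
'K': A..Z range, ord('K') − ord('A') = 10
'j': a..z range, 26 + ord('j') − ord('a') = 35
'1': 0..9 range, 52 + ord('1') − ord('0') = 53
'T': A..Z range, ord('T') − ord('A') = 19
'S': A..Z range, ord('S') − ord('A') = 18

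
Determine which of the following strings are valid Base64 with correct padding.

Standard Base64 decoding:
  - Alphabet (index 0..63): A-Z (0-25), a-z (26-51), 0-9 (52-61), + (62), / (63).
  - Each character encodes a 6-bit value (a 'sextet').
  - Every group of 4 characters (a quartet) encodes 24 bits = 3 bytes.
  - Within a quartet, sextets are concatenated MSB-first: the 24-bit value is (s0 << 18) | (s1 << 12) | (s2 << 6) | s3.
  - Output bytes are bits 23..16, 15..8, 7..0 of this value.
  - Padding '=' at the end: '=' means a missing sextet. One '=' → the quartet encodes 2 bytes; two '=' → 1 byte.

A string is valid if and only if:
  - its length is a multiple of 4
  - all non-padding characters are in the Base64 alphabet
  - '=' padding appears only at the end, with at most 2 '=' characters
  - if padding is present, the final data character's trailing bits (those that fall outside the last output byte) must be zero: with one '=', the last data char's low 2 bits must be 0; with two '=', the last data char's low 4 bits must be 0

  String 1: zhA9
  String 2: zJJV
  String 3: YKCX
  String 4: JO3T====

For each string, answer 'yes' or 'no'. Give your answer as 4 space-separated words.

String 1: 'zhA9' → valid
String 2: 'zJJV' → valid
String 3: 'YKCX' → valid
String 4: 'JO3T====' → invalid (4 pad chars (max 2))

Answer: yes yes yes no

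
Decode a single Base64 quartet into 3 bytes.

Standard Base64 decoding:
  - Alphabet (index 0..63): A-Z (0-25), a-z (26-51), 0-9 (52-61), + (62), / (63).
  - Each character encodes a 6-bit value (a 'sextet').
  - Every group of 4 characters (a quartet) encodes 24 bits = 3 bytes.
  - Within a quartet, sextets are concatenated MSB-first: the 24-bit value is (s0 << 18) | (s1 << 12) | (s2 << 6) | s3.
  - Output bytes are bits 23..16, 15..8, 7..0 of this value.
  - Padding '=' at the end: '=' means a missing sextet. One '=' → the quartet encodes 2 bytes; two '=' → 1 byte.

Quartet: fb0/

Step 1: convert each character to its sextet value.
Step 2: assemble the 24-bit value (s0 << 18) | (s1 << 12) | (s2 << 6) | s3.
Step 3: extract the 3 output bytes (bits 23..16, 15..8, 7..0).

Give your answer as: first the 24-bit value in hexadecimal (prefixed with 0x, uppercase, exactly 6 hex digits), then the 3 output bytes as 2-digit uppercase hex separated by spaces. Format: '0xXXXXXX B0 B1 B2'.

Answer: 0x7DBD3F 7D BD 3F

Derivation:
Sextets: f=31, b=27, 0=52, /=63
24-bit: (31<<18) | (27<<12) | (52<<6) | 63
      = 0x7C0000 | 0x01B000 | 0x000D00 | 0x00003F
      = 0x7DBD3F
Bytes: (v>>16)&0xFF=7D, (v>>8)&0xFF=BD, v&0xFF=3F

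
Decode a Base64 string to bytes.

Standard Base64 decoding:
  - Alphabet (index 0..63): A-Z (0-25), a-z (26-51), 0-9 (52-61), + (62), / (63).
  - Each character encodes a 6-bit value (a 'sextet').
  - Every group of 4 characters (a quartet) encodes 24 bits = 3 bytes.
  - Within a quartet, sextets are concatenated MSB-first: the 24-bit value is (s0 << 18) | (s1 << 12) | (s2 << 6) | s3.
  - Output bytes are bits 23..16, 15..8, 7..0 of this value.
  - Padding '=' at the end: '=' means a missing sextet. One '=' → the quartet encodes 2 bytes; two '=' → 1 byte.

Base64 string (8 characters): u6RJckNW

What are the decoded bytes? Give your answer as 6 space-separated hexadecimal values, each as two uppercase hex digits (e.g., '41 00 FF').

After char 0 ('u'=46): chars_in_quartet=1 acc=0x2E bytes_emitted=0
After char 1 ('6'=58): chars_in_quartet=2 acc=0xBBA bytes_emitted=0
After char 2 ('R'=17): chars_in_quartet=3 acc=0x2EE91 bytes_emitted=0
After char 3 ('J'=9): chars_in_quartet=4 acc=0xBBA449 -> emit BB A4 49, reset; bytes_emitted=3
After char 4 ('c'=28): chars_in_quartet=1 acc=0x1C bytes_emitted=3
After char 5 ('k'=36): chars_in_quartet=2 acc=0x724 bytes_emitted=3
After char 6 ('N'=13): chars_in_quartet=3 acc=0x1C90D bytes_emitted=3
After char 7 ('W'=22): chars_in_quartet=4 acc=0x724356 -> emit 72 43 56, reset; bytes_emitted=6

Answer: BB A4 49 72 43 56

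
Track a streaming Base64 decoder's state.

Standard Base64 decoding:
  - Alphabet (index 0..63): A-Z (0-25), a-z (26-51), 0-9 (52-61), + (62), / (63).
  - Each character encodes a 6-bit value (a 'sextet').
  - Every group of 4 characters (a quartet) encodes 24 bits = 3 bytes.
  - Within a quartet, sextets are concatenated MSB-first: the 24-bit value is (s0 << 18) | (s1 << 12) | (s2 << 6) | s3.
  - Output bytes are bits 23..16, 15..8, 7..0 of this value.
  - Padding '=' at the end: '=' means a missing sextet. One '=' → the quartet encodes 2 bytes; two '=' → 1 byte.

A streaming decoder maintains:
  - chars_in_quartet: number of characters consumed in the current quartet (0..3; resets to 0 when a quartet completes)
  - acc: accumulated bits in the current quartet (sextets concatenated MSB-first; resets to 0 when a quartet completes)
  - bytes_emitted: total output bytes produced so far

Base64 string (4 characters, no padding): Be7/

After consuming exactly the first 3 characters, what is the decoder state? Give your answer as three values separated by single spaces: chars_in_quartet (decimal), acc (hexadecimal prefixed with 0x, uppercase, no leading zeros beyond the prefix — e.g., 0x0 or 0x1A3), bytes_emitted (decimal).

After char 0 ('B'=1): chars_in_quartet=1 acc=0x1 bytes_emitted=0
After char 1 ('e'=30): chars_in_quartet=2 acc=0x5E bytes_emitted=0
After char 2 ('7'=59): chars_in_quartet=3 acc=0x17BB bytes_emitted=0

Answer: 3 0x17BB 0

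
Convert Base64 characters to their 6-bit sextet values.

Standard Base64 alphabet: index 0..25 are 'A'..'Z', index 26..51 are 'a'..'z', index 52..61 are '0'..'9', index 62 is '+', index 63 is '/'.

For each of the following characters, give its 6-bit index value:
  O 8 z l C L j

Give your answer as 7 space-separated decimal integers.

'O': A..Z range, ord('O') − ord('A') = 14
'8': 0..9 range, 52 + ord('8') − ord('0') = 60
'z': a..z range, 26 + ord('z') − ord('a') = 51
'l': a..z range, 26 + ord('l') − ord('a') = 37
'C': A..Z range, ord('C') − ord('A') = 2
'L': A..Z range, ord('L') − ord('A') = 11
'j': a..z range, 26 + ord('j') − ord('a') = 35

Answer: 14 60 51 37 2 11 35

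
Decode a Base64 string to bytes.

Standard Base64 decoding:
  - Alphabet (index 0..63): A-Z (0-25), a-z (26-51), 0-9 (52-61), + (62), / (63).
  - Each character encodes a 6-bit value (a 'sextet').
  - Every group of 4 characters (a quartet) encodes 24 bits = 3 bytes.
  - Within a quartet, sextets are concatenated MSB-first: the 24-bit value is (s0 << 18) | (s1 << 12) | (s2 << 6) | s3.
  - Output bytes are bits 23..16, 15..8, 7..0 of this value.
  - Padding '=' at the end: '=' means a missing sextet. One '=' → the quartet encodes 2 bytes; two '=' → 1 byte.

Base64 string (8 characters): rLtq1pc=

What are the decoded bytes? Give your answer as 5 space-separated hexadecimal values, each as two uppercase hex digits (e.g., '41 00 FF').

After char 0 ('r'=43): chars_in_quartet=1 acc=0x2B bytes_emitted=0
After char 1 ('L'=11): chars_in_quartet=2 acc=0xACB bytes_emitted=0
After char 2 ('t'=45): chars_in_quartet=3 acc=0x2B2ED bytes_emitted=0
After char 3 ('q'=42): chars_in_quartet=4 acc=0xACBB6A -> emit AC BB 6A, reset; bytes_emitted=3
After char 4 ('1'=53): chars_in_quartet=1 acc=0x35 bytes_emitted=3
After char 5 ('p'=41): chars_in_quartet=2 acc=0xD69 bytes_emitted=3
After char 6 ('c'=28): chars_in_quartet=3 acc=0x35A5C bytes_emitted=3
Padding '=': partial quartet acc=0x35A5C -> emit D6 97; bytes_emitted=5

Answer: AC BB 6A D6 97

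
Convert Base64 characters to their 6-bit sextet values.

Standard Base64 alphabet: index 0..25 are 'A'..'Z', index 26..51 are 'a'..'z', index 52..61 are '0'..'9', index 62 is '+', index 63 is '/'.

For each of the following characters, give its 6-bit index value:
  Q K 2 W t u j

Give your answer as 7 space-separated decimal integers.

Answer: 16 10 54 22 45 46 35

Derivation:
'Q': A..Z range, ord('Q') − ord('A') = 16
'K': A..Z range, ord('K') − ord('A') = 10
'2': 0..9 range, 52 + ord('2') − ord('0') = 54
'W': A..Z range, ord('W') − ord('A') = 22
't': a..z range, 26 + ord('t') − ord('a') = 45
'u': a..z range, 26 + ord('u') − ord('a') = 46
'j': a..z range, 26 + ord('j') − ord('a') = 35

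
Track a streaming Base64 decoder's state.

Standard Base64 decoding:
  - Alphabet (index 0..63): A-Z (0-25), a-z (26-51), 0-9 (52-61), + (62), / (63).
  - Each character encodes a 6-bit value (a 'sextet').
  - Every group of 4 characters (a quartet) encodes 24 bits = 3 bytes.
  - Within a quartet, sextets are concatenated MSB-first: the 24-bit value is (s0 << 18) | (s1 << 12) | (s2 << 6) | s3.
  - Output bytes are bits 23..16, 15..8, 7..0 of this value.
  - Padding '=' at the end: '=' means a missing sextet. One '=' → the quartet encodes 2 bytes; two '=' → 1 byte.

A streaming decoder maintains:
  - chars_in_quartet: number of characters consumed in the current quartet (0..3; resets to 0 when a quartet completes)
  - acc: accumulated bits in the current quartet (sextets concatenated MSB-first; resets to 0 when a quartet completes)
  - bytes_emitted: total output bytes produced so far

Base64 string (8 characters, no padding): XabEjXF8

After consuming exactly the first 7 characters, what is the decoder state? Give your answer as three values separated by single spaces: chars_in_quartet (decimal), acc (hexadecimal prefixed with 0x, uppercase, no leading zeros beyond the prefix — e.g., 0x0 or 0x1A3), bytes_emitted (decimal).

After char 0 ('X'=23): chars_in_quartet=1 acc=0x17 bytes_emitted=0
After char 1 ('a'=26): chars_in_quartet=2 acc=0x5DA bytes_emitted=0
After char 2 ('b'=27): chars_in_quartet=3 acc=0x1769B bytes_emitted=0
After char 3 ('E'=4): chars_in_quartet=4 acc=0x5DA6C4 -> emit 5D A6 C4, reset; bytes_emitted=3
After char 4 ('j'=35): chars_in_quartet=1 acc=0x23 bytes_emitted=3
After char 5 ('X'=23): chars_in_quartet=2 acc=0x8D7 bytes_emitted=3
After char 6 ('F'=5): chars_in_quartet=3 acc=0x235C5 bytes_emitted=3

Answer: 3 0x235C5 3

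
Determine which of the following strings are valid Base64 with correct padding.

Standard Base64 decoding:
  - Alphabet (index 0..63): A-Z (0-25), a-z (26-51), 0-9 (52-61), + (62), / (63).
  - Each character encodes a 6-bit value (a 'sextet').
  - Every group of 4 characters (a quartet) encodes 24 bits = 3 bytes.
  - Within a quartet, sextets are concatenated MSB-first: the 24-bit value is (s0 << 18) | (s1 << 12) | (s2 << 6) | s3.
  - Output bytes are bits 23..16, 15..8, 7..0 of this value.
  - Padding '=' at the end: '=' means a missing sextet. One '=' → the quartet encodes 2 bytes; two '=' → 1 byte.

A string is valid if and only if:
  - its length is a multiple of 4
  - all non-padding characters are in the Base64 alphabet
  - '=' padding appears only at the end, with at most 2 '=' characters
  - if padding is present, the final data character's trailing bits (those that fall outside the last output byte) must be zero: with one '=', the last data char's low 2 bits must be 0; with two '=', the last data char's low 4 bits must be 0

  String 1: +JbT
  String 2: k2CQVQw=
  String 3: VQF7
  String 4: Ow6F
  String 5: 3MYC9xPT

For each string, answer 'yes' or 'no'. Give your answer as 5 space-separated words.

Answer: yes yes yes yes yes

Derivation:
String 1: '+JbT' → valid
String 2: 'k2CQVQw=' → valid
String 3: 'VQF7' → valid
String 4: 'Ow6F' → valid
String 5: '3MYC9xPT' → valid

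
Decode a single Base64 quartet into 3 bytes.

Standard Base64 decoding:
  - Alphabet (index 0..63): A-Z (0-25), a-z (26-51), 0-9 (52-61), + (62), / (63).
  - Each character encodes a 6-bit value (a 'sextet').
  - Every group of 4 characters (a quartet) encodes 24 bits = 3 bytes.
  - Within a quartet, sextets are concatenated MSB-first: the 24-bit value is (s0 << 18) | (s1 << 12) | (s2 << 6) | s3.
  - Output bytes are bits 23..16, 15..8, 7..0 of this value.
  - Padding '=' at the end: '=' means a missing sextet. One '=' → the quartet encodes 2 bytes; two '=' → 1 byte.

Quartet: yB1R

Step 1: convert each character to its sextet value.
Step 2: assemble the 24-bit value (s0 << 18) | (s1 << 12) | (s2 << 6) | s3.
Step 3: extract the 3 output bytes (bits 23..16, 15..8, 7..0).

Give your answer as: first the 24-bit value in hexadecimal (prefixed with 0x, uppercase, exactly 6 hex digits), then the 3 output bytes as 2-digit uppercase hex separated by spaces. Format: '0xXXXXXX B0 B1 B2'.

Sextets: y=50, B=1, 1=53, R=17
24-bit: (50<<18) | (1<<12) | (53<<6) | 17
      = 0xC80000 | 0x001000 | 0x000D40 | 0x000011
      = 0xC81D51
Bytes: (v>>16)&0xFF=C8, (v>>8)&0xFF=1D, v&0xFF=51

Answer: 0xC81D51 C8 1D 51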